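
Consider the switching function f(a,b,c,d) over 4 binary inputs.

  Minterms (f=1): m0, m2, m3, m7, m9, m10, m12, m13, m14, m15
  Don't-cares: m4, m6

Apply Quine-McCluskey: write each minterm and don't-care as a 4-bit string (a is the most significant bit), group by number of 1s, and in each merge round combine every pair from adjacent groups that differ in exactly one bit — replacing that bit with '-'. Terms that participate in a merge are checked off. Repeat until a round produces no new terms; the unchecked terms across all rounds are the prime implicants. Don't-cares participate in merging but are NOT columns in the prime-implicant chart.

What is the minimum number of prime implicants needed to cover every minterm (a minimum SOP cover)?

size-2^0 implicants → 0000(✓)  0010(✓)  0011(✓)  0100(✓)  0110(✓)  0111(✓)  1001(✓)  1010(✓)  1100(✓)  1101(✓)  1110(✓)  1111(✓)
size-2^1 implicants → -010(✓)  -100(✓)  -110(✓)  -111(✓)  0-00(✓)  0-10(✓)  0-11(✓)  00-0(✓)  001-(✓)  01-0(✓)  011-(✓)  1-01  1-10(✓)  11-0(✓)  11-1(✓)  110-(✓)  111-(✓)
size-2^2 implicants → --10  -1-0  -11-  0--0  0-1-  11--
Unchecked terms (primes): --10, -1-0, -11-, 0--0, 0-1-, 1-01, 11--
Minterm coverage:
  m0 ⊆ 0--0 [E]
  m2 ⊆ --10,0--0,0-1-
  m3 ⊆ 0-1- [E]
  m7 ⊆ -11-,0-1-
  m9 ⊆ 1-01 [E]
  m10 ⊆ --10 [E]
  m12 ⊆ -1-0,11--
  m13 ⊆ 1-01,11--
  m14 ⊆ --10,-1-0,-11-,11--
  m15 ⊆ -11-,11--
E = {--10, 0--0, 0-1-, 1-01}
Petrick residual → 11--
Cover = cd' + a'd' + a'c + ac'd + ab  |cover|=5

5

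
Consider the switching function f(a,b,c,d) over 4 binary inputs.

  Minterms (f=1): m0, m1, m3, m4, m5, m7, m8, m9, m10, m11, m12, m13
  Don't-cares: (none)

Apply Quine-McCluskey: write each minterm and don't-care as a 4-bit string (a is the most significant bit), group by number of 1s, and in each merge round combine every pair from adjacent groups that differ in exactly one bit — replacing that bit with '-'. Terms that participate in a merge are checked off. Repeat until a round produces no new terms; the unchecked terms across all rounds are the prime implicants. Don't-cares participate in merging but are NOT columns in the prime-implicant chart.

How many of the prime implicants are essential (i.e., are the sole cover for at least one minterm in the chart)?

[col 0] 0000*, 0001*, 0011*, 0100*, 0101*, 0111*, 1000*, 1001*, 1010*, 1011*, 1100*, 1101*
[col 1] -000*, -001*, -011*, -100*, -101*, 0-00*, 0-01*, 0-11*, 00-1*, 000-*, 01-1*, 010-*, 1-00*, 1-01*, 10-0*, 10-1*, 100-*, 101-*, 110-*
[col 2] --00*, --01*, -0-1, -00-*, -10-*, 0--1, 0-0-*, 1-0-*, 10--
[col 3] --0-
Prime implicants: --0-, -0-1, 0--1, 10--
PI chart (minterm → PIs covering it):
  0 | --0-  (sole → essential)
  1 | --0-,-0-1,0--1
  3 | -0-1,0--1
  4 | --0-  (sole → essential)
  5 | --0-,0--1
  7 | 0--1  (sole → essential)
  8 | --0-,10--
  9 | --0-,-0-1,10--
  10 | 10--  (sole → essential)
  11 | -0-1,10--
  12 | --0-  (sole → essential)
  13 | --0-  (sole → essential)
Essential prime implicants: --0-, 0--1, 10--

3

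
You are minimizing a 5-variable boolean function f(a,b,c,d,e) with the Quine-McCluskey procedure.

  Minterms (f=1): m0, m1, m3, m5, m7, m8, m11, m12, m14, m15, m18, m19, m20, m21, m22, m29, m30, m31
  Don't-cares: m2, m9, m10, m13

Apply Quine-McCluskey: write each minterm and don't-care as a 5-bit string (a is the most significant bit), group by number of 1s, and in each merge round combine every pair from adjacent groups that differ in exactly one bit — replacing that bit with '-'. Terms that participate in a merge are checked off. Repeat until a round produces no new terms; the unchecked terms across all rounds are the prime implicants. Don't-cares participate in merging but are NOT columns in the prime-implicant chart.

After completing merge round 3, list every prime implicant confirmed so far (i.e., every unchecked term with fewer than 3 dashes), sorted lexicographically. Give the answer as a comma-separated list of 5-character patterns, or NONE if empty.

--101, -001-, -11-1, -111-, 1-110, 10-10, 101-0, 1010-

size-2^0 implicants → 00000(✓)  00001(✓)  00010(✓)  00011(✓)  00101(✓)  00111(✓)  01000(✓)  01001(✓)  01010(✓)  01011(✓)  01100(✓)  01101(✓)  01110(✓)  01111(✓)  10010(✓)  10011(✓)  10100(✓)  10101(✓)  10110(✓)  11101(✓)  11110(✓)  11111(✓)
size-2^1 implicants → -0010(✓)  -0011(✓)  -0101(✓)  -1101(✓)  -1110(✓)  -1111(✓)  0-000(✓)  0-001(✓)  0-010(✓)  0-011(✓)  0-101(✓)  0-111(✓)  00-01(✓)  00-11(✓)  000-0(✓)  000-1(✓)  0000-(✓)  0001-(✓)  001-1(✓)  01-00(✓)  01-01(✓)  01-10(✓)  01-11(✓)  010-0(✓)  010-1(✓)  0100-(✓)  0101-(✓)  011-0(✓)  011-1(✓)  0110-(✓)  0111-(✓)  1-101(✓)  1-110  10-10  1001-(✓)  101-0  1010-  111-1(✓)  1111-(✓)
size-2^2 implicants → --101  -001-  -11-1  -111-  0--01(✓)  0--11(✓)  0-0-0(✓)  0-0-1(✓)  0-00-(✓)  0-01-(✓)  0-1-1(✓)  00--1(✓)  000--(✓)  01--0(✓)  01--1(✓)  01-0-(✓)  01-1-(✓)  010--(✓)  011--(✓)
size-2^3 implicants → 0---1  0-0--  01---
Unchecked terms (primes): --101, -001-, -11-1, -111-, 0---1, 0-0--, 01---, 1-110, 10-10, 101-0, 1010-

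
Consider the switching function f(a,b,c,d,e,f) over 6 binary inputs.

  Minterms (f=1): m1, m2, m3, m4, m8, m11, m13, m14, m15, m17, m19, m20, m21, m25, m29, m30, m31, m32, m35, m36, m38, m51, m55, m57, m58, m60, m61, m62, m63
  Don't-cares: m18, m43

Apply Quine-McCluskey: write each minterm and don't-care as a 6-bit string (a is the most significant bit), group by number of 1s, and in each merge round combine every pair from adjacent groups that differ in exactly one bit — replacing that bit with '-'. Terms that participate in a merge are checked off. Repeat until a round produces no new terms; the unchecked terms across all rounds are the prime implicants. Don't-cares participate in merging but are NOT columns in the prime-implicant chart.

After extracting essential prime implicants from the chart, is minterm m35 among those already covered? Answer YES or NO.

NO

Round 0: 000001✓ 000010✓ 000011✓ 000100✓ 001000 001011✓ 001101✓ 001110✓ 001111✓ 010001✓ 010010✓ 010011✓ 010100✓ 010101✓ 011001✓ 011101✓ 011110✓ 011111✓ 100000✓ 100011✓ 100100✓ 100110✓ 101011✓ 110011✓ 110111✓ 111001✓ 111010✓ 111100✓ 111101✓ 111110✓ 111111✓
Round 1: -00011✓ -00100 -01011✓ -10011✓ -11001✓ -11101✓ -11110✓ -11111✓ 0-0001✓ 0-0010✓ 0-0011✓ 0-0100 0-1101✓ 0-1110✓ 0-1111✓ 00-011✓ 0000-1✓ 00001-✓ 001-11 0011-1✓ 00111-✓ 01-001✓ 01-101✓ 010-01✓ 0100-1✓ 01001-✓ 01010- 011-01✓ 0111-1✓ 01111-✓ 1-0011✓ 10-011✓ 100-00 1001-0 11-111 110-11 111-01✓ 111-10 1111-0✓ 1111-1✓ 11110-✓ 11111-✓
Round 2: --0011 -0-011 -11-01 -111-1 -1111- 0-00-1 0-001- 0-11-1 0-111- 01--01 1111--
PIs = {--0011, -0-011, -00100, -11-01, -111-1, -1111-, 0-00-1, 0-001-, 0-0100, 0-11-1, 0-111-, 001-11, 001000, 01--01, 01010-, 100-00, 1001-0, 11-111, 110-11, 111-10, 1111--}
Coverage chart:
  m1: 0-00-1 ←essential
  m2: 0-001- ←essential
  m3: --0011,-0-011,0-00-1,0-001-
  m4: -00100,0-0100
  m8: 001000 ←essential
  m11: -0-011,001-11
  m13: 0-11-1 ←essential
  m14: 0-111- ←essential
  m15: 0-11-1,0-111-,001-11
  m17: 0-00-1,01--01
  m19: --0011,0-00-1,0-001-
  m20: 0-0100,01010-
  m21: 01--01,01010-
  m25: -11-01,01--01
  m29: -11-01,-111-1,0-11-1,01--01
  m30: -1111-,0-111-
  m31: -111-1,-1111-,0-11-1,0-111-
  m32: 100-00 ←essential
  m35: --0011,-0-011
  m36: -00100,100-00,1001-0
  m38: 1001-0 ←essential
  m51: --0011,110-11
  m55: 11-111,110-11
  m57: -11-01 ←essential
  m58: 111-10 ←essential
  m60: 1111-- ←essential
  m61: -11-01,-111-1,1111--
  m62: -1111-,111-10,1111--
  m63: -111-1,-1111-,11-111,1111--
Essential: -11-01, 0-00-1, 0-001-, 0-11-1, 0-111-, 001000, 100-00, 1001-0, 111-10, 1111--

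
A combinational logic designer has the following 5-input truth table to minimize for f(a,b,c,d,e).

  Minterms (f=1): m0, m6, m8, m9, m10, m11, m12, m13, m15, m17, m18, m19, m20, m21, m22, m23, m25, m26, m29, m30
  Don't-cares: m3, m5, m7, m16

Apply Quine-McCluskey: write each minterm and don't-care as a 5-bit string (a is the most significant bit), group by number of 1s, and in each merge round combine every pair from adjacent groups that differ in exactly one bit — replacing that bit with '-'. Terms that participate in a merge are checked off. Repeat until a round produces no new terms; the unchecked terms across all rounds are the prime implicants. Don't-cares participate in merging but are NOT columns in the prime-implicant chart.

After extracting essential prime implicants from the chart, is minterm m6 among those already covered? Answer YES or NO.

YES

size-2^0 implicants → 00000(✓)  00011(✓)  00101(✓)  00110(✓)  00111(✓)  01000(✓)  01001(✓)  01010(✓)  01011(✓)  01100(✓)  01101(✓)  01111(✓)  10000(✓)  10001(✓)  10010(✓)  10011(✓)  10100(✓)  10101(✓)  10110(✓)  10111(✓)  11001(✓)  11010(✓)  11101(✓)  11110(✓)
size-2^1 implicants → -0000  -0011(✓)  -0101(✓)  -0110(✓)  -0111(✓)  -1001(✓)  -1010  -1101(✓)  0-000  0-011(✓)  0-101(✓)  0-111(✓)  00-11(✓)  001-1(✓)  0011-(✓)  01-00(✓)  01-01(✓)  01-11(✓)  010-0(✓)  010-1(✓)  0100-(✓)  0101-(✓)  011-1(✓)  0110-(✓)  1-001(✓)  1-010(✓)  1-101(✓)  1-110(✓)  10-00(✓)  10-01(✓)  10-10(✓)  10-11(✓)  100-0(✓)  100-1(✓)  1000-(✓)  1001-(✓)  101-0(✓)  101-1(✓)  1010-(✓)  1011-(✓)  11-01(✓)  11-10(✓)
size-2^2 implicants → --101  -0-11  -01-1  -011-  -1-01  0--11  0-1-1  01--1  01-0-  010--  1--01  1--10  10--0(✓)  10--1(✓)  10-0-(✓)  10-1-(✓)  100--(✓)  101--(✓)
size-2^3 implicants → 10---
Unchecked terms (primes): --101, -0-11, -0000, -01-1, -011-, -1-01, -1010, 0--11, 0-000, 0-1-1, 01--1, 01-0-, 010--, 1--01, 1--10, 10---
Minterm coverage:
  m0 ⊆ -0000,0-000
  m6 ⊆ -011- [E]
  m8 ⊆ 0-000,01-0-,010--
  m9 ⊆ -1-01,01--1,01-0-,010--
  m10 ⊆ -1010,010--
  m11 ⊆ 0--11,01--1,010--
  m12 ⊆ 01-0- [E]
  m13 ⊆ --101,-1-01,0-1-1,01--1,01-0-
  m15 ⊆ 0--11,0-1-1,01--1
  m17 ⊆ 1--01,10---
  m18 ⊆ 1--10,10---
  m19 ⊆ -0-11,10---
  m20 ⊆ 10--- [E]
  m21 ⊆ --101,-01-1,1--01,10---
  m22 ⊆ -011-,1--10,10---
  m23 ⊆ -0-11,-01-1,-011-,10---
  m25 ⊆ -1-01,1--01
  m26 ⊆ -1010,1--10
  m29 ⊆ --101,-1-01,1--01
  m30 ⊆ 1--10 [E]
E = {-011-, 01-0-, 1--10, 10---}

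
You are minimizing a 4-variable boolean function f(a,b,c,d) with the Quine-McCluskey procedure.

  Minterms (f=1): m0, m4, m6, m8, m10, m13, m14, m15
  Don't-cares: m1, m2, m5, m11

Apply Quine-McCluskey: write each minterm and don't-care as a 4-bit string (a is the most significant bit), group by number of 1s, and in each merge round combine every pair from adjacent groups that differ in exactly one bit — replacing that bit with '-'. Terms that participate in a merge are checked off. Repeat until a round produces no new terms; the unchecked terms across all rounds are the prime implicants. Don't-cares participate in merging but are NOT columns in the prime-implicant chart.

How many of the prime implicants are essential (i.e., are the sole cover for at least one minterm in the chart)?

1

Round 0: 0000✓ 0001✓ 0010✓ 0100✓ 0101✓ 0110✓ 1000✓ 1010✓ 1011✓ 1101✓ 1110✓ 1111✓
Round 1: -000✓ -010✓ -101 -110✓ 0-00✓ 0-01✓ 0-10✓ 00-0✓ 000-✓ 01-0✓ 010-✓ 1-10✓ 1-11✓ 10-0✓ 101-✓ 11-1 111-✓
Round 2: --10 -0-0 0--0 0-0- 1-1-
PIs = {--10, -0-0, -101, 0--0, 0-0-, 1-1-, 11-1}
Coverage chart:
  m0: -0-0,0--0,0-0-
  m4: 0--0,0-0-
  m6: --10,0--0
  m8: -0-0 ←essential
  m10: --10,-0-0,1-1-
  m13: -101,11-1
  m14: --10,1-1-
  m15: 1-1-,11-1
Essential: -0-0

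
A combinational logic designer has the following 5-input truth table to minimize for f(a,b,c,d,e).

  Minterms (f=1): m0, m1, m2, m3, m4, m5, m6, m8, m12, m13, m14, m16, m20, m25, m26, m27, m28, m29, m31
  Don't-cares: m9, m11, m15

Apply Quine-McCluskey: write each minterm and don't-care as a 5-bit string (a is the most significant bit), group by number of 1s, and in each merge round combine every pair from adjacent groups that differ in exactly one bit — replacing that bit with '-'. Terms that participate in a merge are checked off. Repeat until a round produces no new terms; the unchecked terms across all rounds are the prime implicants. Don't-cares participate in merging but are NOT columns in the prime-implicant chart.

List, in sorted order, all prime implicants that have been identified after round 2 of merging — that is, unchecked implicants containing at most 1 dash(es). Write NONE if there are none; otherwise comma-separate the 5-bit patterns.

1101-

Round 0: 00000✓ 00001✓ 00010✓ 00011✓ 00100✓ 00101✓ 00110✓ 01000✓ 01001✓ 01011✓ 01100✓ 01101✓ 01110✓ 01111✓ 10000✓ 10100✓ 11001✓ 11010✓ 11011✓ 11100✓ 11101✓ 11111✓
Round 1: -0000✓ -0100✓ -1001✓ -1011✓ -1100✓ -1101✓ -1111✓ 0-000✓ 0-001✓ 0-011✓ 0-100✓ 0-101✓ 0-110✓ 00-00✓ 00-01✓ 00-10✓ 000-0✓ 000-1✓ 0000-✓ 0001-✓ 001-0✓ 0010-✓ 01-00✓ 01-01✓ 01-11✓ 010-1✓ 0100-✓ 011-0✓ 011-1✓ 0110-✓ 0111-✓ 1-100✓ 10-00✓ 11-01✓ 11-11✓ 110-1✓ 1101- 111-1✓ 1110-✓
Round 2: --100 -0-00 -1-01✓ -1-11✓ -10-1✓ -11-1✓ -110- 0--00✓ 0--01✓ 0-0-1 0-00-✓ 0-1-0 0-10-✓ 00--0 00-0-✓ 000-- 01--1✓ 01-0-✓ 011-- 11--1✓
Round 3: -1--1 0--0-
PIs = {--100, -0-00, -1--1, -110-, 0--0-, 0-0-1, 0-1-0, 00--0, 000--, 011--, 1101-}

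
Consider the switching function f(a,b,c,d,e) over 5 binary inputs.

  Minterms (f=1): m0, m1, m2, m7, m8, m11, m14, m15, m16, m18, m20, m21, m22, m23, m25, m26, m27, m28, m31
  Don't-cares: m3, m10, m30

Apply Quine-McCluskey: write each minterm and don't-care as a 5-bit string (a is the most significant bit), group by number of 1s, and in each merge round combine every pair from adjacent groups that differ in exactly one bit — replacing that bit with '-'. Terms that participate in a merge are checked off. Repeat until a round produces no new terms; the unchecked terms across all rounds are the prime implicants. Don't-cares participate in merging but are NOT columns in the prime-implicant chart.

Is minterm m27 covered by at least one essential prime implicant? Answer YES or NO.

YES

size-2^0 implicants → 00000(✓)  00001(✓)  00010(✓)  00011(✓)  00111(✓)  01000(✓)  01010(✓)  01011(✓)  01110(✓)  01111(✓)  10000(✓)  10010(✓)  10100(✓)  10101(✓)  10110(✓)  10111(✓)  11001(✓)  11010(✓)  11011(✓)  11100(✓)  11110(✓)  11111(✓)
size-2^1 implicants → -0000(✓)  -0010(✓)  -0111(✓)  -1010(✓)  -1011(✓)  -1110(✓)  -1111(✓)  0-000(✓)  0-010(✓)  0-011(✓)  0-111(✓)  00-11(✓)  000-0(✓)  000-1(✓)  0000-(✓)  0001-(✓)  01-10(✓)  01-11(✓)  010-0(✓)  0101-(✓)  0111-(✓)  1-010(✓)  1-100(✓)  1-110(✓)  1-111(✓)  10-00(✓)  10-10(✓)  100-0(✓)  101-0(✓)  101-1(✓)  1010-(✓)  1011-(✓)  11-10(✓)  11-11(✓)  110-1  1101-(✓)  111-0(✓)  1111-(✓)
size-2^2 implicants → --010  --111  -00-0  -1-10(✓)  -1-11(✓)  -101-(✓)  -111-(✓)  0--11  0-0-0  0-01-  000--  01-1-(✓)  1--10  1-1-0  1-11-  10--0  101--  11-1-(✓)
size-2^3 implicants → -1-1-
Unchecked terms (primes): --010, --111, -00-0, -1-1-, 0--11, 0-0-0, 0-01-, 000--, 1--10, 1-1-0, 1-11-, 10--0, 101--, 110-1
Minterm coverage:
  m0 ⊆ -00-0,0-0-0,000--
  m1 ⊆ 000-- [E]
  m2 ⊆ --010,-00-0,0-0-0,0-01-,000--
  m7 ⊆ --111,0--11
  m8 ⊆ 0-0-0 [E]
  m11 ⊆ -1-1-,0--11,0-01-
  m14 ⊆ -1-1- [E]
  m15 ⊆ --111,-1-1-,0--11
  m16 ⊆ -00-0,10--0
  m18 ⊆ --010,-00-0,1--10,10--0
  m20 ⊆ 1-1-0,10--0,101--
  m21 ⊆ 101-- [E]
  m22 ⊆ 1--10,1-1-0,1-11-,10--0,101--
  m23 ⊆ --111,1-11-,101--
  m25 ⊆ 110-1 [E]
  m26 ⊆ --010,-1-1-,1--10
  m27 ⊆ -1-1-,110-1
  m28 ⊆ 1-1-0 [E]
  m31 ⊆ --111,-1-1-,1-11-
E = {-1-1-, 0-0-0, 000--, 1-1-0, 101--, 110-1}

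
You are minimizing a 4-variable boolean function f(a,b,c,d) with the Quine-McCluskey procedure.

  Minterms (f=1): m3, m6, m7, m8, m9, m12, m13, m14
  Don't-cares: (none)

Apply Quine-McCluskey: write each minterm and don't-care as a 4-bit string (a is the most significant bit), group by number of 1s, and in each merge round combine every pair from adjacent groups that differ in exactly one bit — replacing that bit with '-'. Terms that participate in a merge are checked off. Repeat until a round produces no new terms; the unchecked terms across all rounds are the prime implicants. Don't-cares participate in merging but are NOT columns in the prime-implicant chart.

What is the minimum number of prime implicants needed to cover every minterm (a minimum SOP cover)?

3

[col 0] 0011*, 0110*, 0111*, 1000*, 1001*, 1100*, 1101*, 1110*
[col 1] -110, 0-11, 011-, 1-00*, 1-01*, 100-*, 11-0, 110-*
[col 2] 1-0-
Prime implicants: -110, 0-11, 011-, 1-0-, 11-0
PI chart (minterm → PIs covering it):
  3 | 0-11  (sole → essential)
  6 | -110,011-
  7 | 0-11,011-
  8 | 1-0-  (sole → essential)
  9 | 1-0-  (sole → essential)
  12 | 1-0-,11-0
  13 | 1-0-  (sole → essential)
  14 | -110,11-0
Essential prime implicants: 0-11, 1-0-
Petrick residual → -110
Minimum SOP uses 3 PIs: bcd' + a'cd + ac'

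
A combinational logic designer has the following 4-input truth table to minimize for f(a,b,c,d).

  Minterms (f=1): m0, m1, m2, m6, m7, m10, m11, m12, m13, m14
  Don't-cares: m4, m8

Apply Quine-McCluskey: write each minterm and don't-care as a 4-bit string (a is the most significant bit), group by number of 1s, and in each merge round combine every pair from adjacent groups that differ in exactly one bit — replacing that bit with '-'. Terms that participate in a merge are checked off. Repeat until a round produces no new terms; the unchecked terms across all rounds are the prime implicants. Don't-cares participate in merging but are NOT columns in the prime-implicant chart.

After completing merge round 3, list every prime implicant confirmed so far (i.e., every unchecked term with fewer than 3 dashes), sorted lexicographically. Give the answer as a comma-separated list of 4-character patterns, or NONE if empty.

[col 0] 0000*, 0001*, 0010*, 0100*, 0110*, 0111*, 1000*, 1010*, 1011*, 1100*, 1101*, 1110*
[col 1] -000*, -010*, -100*, -110*, 0-00*, 0-10*, 00-0*, 000-, 01-0*, 011-, 1-00*, 1-10*, 10-0*, 101-, 11-0*, 110-
[col 2] --00*, --10*, -0-0*, -1-0*, 0--0*, 1--0*
[col 3] ---0
Prime implicants: ---0, 000-, 011-, 101-, 110-

000-, 011-, 101-, 110-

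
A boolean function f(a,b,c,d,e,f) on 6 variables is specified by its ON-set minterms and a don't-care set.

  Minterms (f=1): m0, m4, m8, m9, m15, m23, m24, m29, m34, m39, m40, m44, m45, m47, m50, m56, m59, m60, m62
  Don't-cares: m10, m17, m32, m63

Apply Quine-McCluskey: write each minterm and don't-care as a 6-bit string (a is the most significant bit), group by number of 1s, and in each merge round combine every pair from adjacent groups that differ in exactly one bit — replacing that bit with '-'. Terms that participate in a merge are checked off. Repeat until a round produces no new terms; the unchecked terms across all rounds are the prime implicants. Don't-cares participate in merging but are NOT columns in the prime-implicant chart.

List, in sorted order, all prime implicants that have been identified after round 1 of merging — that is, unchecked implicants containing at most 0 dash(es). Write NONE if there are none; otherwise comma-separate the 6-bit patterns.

Round 0: 000000✓ 000100✓ 001000✓ 001001✓ 001010✓ 001111✓ 010001 010111 011000✓ 011101 100000✓ 100010✓ 100111✓ 101000✓ 101100✓ 101101✓ 101111✓ 110010✓ 111000✓ 111011✓ 111100✓ 111110✓ 111111✓
Round 1: -00000✓ -01000✓ -01111 -11000✓ 0-1000✓ 00-000✓ 000-00 0010-0 00100- 1-0010 1-1000✓ 1-1100✓ 1-1111 10-000✓ 10-111 1000-0 101-00✓ 1011-1 10110- 111-00✓ 111-11 1111-0 11111-
Round 2: --1000 -0-000 1-1-00
PIs = {--1000, -0-000, -01111, 000-00, 0010-0, 00100-, 010001, 010111, 011101, 1-0010, 1-1-00, 1-1111, 10-111, 1000-0, 1011-1, 10110-, 111-11, 1111-0, 11111-}

010001, 010111, 011101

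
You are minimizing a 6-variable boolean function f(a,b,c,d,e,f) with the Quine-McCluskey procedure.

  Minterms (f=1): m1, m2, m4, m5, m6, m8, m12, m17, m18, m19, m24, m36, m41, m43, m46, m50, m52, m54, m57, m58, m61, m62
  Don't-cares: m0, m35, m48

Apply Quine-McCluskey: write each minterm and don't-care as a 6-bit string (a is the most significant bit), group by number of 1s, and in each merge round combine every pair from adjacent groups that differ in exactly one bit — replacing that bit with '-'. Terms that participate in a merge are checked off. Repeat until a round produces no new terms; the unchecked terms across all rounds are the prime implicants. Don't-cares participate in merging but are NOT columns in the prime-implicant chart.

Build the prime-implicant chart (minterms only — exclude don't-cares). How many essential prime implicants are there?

7

size-2^0 implicants → 000000(✓)  000001(✓)  000010(✓)  000100(✓)  000101(✓)  000110(✓)  001000(✓)  001100(✓)  010001(✓)  010010(✓)  010011(✓)  011000(✓)  100011(✓)  100100(✓)  101001(✓)  101011(✓)  101110(✓)  110000(✓)  110010(✓)  110100(✓)  110110(✓)  111001(✓)  111010(✓)  111101(✓)  111110(✓)
size-2^1 implicants → -00100  -10010  0-0001  0-0010  0-1000  00-000(✓)  00-100(✓)  000-00(✓)  000-01(✓)  000-10(✓)  0000-0(✓)  00000-(✓)  0001-0(✓)  00010-(✓)  001-00(✓)  0100-1  01001-  1-0100  1-1001  1-1110  10-011  1010-1  11-010(✓)  11-110(✓)  110-00(✓)  110-10(✓)  1100-0(✓)  1101-0(✓)  111-01  111-10(✓)
size-2^2 implicants → 00--00  000--0  000-0-  11--10  110--0
Unchecked terms (primes): -00100, -10010, 0-0001, 0-0010, 0-1000, 00--00, 000--0, 000-0-, 0100-1, 01001-, 1-0100, 1-1001, 1-1110, 10-011, 1010-1, 11--10, 110--0, 111-01
Minterm coverage:
  m1 ⊆ 0-0001,000-0-
  m2 ⊆ 0-0010,000--0
  m4 ⊆ -00100,00--00,000--0,000-0-
  m5 ⊆ 000-0- [E]
  m6 ⊆ 000--0 [E]
  m8 ⊆ 0-1000,00--00
  m12 ⊆ 00--00 [E]
  m17 ⊆ 0-0001,0100-1
  m18 ⊆ -10010,0-0010,01001-
  m19 ⊆ 0100-1,01001-
  m24 ⊆ 0-1000 [E]
  m36 ⊆ -00100,1-0100
  m41 ⊆ 1-1001,1010-1
  m43 ⊆ 10-011,1010-1
  m46 ⊆ 1-1110 [E]
  m50 ⊆ -10010,11--10,110--0
  m52 ⊆ 1-0100,110--0
  m54 ⊆ 11--10,110--0
  m57 ⊆ 1-1001,111-01
  m58 ⊆ 11--10 [E]
  m61 ⊆ 111-01 [E]
  m62 ⊆ 1-1110,11--10
E = {0-1000, 00--00, 000--0, 000-0-, 1-1110, 11--10, 111-01}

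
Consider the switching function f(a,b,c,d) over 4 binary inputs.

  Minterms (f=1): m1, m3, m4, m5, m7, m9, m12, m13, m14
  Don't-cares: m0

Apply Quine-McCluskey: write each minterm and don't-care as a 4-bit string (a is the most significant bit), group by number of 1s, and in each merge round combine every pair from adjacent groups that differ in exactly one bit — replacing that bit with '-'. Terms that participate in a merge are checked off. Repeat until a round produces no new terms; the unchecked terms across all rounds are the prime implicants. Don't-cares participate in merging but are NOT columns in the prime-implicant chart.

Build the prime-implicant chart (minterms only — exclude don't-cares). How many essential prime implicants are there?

3

size-2^0 implicants → 0000(✓)  0001(✓)  0011(✓)  0100(✓)  0101(✓)  0111(✓)  1001(✓)  1100(✓)  1101(✓)  1110(✓)
size-2^1 implicants → -001(✓)  -100(✓)  -101(✓)  0-00(✓)  0-01(✓)  0-11(✓)  00-1(✓)  000-(✓)  01-1(✓)  010-(✓)  1-01(✓)  11-0  110-(✓)
size-2^2 implicants → --01  -10-  0--1  0-0-
Unchecked terms (primes): --01, -10-, 0--1, 0-0-, 11-0
Minterm coverage:
  m1 ⊆ --01,0--1,0-0-
  m3 ⊆ 0--1 [E]
  m4 ⊆ -10-,0-0-
  m5 ⊆ --01,-10-,0--1,0-0-
  m7 ⊆ 0--1 [E]
  m9 ⊆ --01 [E]
  m12 ⊆ -10-,11-0
  m13 ⊆ --01,-10-
  m14 ⊆ 11-0 [E]
E = {--01, 0--1, 11-0}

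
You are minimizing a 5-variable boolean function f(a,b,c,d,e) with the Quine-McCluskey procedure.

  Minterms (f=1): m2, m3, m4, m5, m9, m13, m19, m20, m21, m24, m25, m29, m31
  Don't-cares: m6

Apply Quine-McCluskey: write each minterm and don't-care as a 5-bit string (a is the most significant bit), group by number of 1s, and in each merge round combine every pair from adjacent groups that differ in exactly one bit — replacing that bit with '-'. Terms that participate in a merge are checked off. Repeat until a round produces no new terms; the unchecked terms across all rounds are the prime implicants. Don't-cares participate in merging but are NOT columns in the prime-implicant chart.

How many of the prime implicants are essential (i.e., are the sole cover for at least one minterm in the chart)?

Round 0: 00010✓ 00011✓ 00100✓ 00101✓ 00110✓ 01001✓ 01101✓ 10011✓ 10100✓ 10101✓ 11000✓ 11001✓ 11101✓ 11111✓
Round 1: -0011 -0100✓ -0101✓ -1001✓ -1101✓ 0-101✓ 00-10 0001- 001-0 0010-✓ 01-01✓ 1-101✓ 1010-✓ 11-01✓ 1100- 111-1
Round 2: --101 -010- -1-01
PIs = {--101, -0011, -010-, -1-01, 00-10, 0001-, 001-0, 1100-, 111-1}
Coverage chart:
  m2: 00-10,0001-
  m3: -0011,0001-
  m4: -010-,001-0
  m5: --101,-010-
  m9: -1-01 ←essential
  m13: --101,-1-01
  m19: -0011 ←essential
  m20: -010- ←essential
  m21: --101,-010-
  m24: 1100- ←essential
  m25: -1-01,1100-
  m29: --101,-1-01,111-1
  m31: 111-1 ←essential
Essential: -0011, -010-, -1-01, 1100-, 111-1

5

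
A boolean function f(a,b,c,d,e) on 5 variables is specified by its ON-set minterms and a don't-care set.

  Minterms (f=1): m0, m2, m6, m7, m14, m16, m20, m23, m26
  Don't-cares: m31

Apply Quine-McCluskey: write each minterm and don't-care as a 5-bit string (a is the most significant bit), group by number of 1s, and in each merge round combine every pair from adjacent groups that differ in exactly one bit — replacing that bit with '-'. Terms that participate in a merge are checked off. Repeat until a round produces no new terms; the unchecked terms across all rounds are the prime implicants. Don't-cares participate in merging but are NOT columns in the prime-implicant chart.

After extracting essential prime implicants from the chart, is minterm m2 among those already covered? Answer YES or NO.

size-2^0 implicants → 00000(✓)  00010(✓)  00110(✓)  00111(✓)  01110(✓)  10000(✓)  10100(✓)  10111(✓)  11010  11111(✓)
size-2^1 implicants → -0000  -0111  0-110  00-10  000-0  0011-  1-111  10-00
Unchecked terms (primes): -0000, -0111, 0-110, 00-10, 000-0, 0011-, 1-111, 10-00, 11010
Minterm coverage:
  m0 ⊆ -0000,000-0
  m2 ⊆ 00-10,000-0
  m6 ⊆ 0-110,00-10,0011-
  m7 ⊆ -0111,0011-
  m14 ⊆ 0-110 [E]
  m16 ⊆ -0000,10-00
  m20 ⊆ 10-00 [E]
  m23 ⊆ -0111,1-111
  m26 ⊆ 11010 [E]
E = {0-110, 10-00, 11010}

NO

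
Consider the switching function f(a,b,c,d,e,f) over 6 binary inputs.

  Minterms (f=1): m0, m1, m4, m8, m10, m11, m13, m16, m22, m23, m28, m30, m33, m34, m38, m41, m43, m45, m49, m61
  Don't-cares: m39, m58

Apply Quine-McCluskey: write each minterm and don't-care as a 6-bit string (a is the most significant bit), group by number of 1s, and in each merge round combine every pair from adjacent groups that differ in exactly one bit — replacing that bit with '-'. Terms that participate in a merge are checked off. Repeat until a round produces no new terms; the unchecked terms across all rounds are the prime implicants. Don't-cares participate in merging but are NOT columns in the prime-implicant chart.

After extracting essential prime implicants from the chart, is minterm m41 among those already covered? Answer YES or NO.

size-2^0 implicants → 000000(✓)  000001(✓)  000100(✓)  001000(✓)  001010(✓)  001011(✓)  001101(✓)  010000(✓)  010110(✓)  010111(✓)  011100(✓)  011110(✓)  100001(✓)  100010(✓)  100110(✓)  100111(✓)  101001(✓)  101011(✓)  101101(✓)  110001(✓)  111010  111101(✓)
size-2^1 implicants → -00001  -01011  -01101  0-0000  00-000  000-00  00000-  0010-0  00101-  01-110  01011-  0111-0  1-0001  1-1101  10-001  100-10  10011-  101-01  1010-1
Unchecked terms (primes): -00001, -01011, -01101, 0-0000, 00-000, 000-00, 00000-, 0010-0, 00101-, 01-110, 01011-, 0111-0, 1-0001, 1-1101, 10-001, 100-10, 10011-, 101-01, 1010-1, 111010
Minterm coverage:
  m0 ⊆ 0-0000,00-000,000-00,00000-
  m1 ⊆ -00001,00000-
  m4 ⊆ 000-00 [E]
  m8 ⊆ 00-000,0010-0
  m10 ⊆ 0010-0,00101-
  m11 ⊆ -01011,00101-
  m13 ⊆ -01101 [E]
  m16 ⊆ 0-0000 [E]
  m22 ⊆ 01-110,01011-
  m23 ⊆ 01011- [E]
  m28 ⊆ 0111-0 [E]
  m30 ⊆ 01-110,0111-0
  m33 ⊆ -00001,1-0001,10-001
  m34 ⊆ 100-10 [E]
  m38 ⊆ 100-10,10011-
  m41 ⊆ 10-001,101-01,1010-1
  m43 ⊆ -01011,1010-1
  m45 ⊆ -01101,1-1101,101-01
  m49 ⊆ 1-0001 [E]
  m61 ⊆ 1-1101 [E]
E = {-01101, 0-0000, 000-00, 01011-, 0111-0, 1-0001, 1-1101, 100-10}

NO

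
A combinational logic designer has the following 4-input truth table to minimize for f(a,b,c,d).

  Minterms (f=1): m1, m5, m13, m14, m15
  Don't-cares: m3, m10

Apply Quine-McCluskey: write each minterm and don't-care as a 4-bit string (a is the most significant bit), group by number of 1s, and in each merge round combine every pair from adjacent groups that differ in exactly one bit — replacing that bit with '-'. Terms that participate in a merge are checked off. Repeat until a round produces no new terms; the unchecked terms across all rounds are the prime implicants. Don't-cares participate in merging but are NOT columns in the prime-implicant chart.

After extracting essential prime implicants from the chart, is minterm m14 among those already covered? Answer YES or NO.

NO

Round 0: 0001✓ 0011✓ 0101✓ 1010✓ 1101✓ 1110✓ 1111✓
Round 1: -101 0-01 00-1 1-10 11-1 111-
PIs = {-101, 0-01, 00-1, 1-10, 11-1, 111-}
Coverage chart:
  m1: 0-01,00-1
  m5: -101,0-01
  m13: -101,11-1
  m14: 1-10,111-
  m15: 11-1,111-
(no essential prime implicants)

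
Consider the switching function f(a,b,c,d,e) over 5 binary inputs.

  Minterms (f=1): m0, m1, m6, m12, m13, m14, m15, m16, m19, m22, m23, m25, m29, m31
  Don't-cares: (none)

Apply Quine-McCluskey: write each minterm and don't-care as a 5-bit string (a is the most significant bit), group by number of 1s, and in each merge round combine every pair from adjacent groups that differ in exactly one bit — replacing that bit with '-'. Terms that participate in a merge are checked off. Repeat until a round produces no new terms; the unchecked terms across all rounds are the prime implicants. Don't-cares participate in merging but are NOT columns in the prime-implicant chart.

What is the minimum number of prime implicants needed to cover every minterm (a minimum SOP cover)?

[col 0] 00000*, 00001*, 00110*, 01100*, 01101*, 01110*, 01111*, 10000*, 10011*, 10110*, 10111*, 11001*, 11101*, 11111*
[col 1] -0000, -0110, -1101*, -1111*, 0-110, 0000-, 011-0*, 011-1*, 0110-*, 0111-*, 1-111, 10-11, 1011-, 11-01, 111-1*
[col 2] -11-1, 011--
Prime implicants: -0000, -0110, -11-1, 0-110, 0000-, 011--, 1-111, 10-11, 1011-, 11-01
PI chart (minterm → PIs covering it):
  0 | -0000,0000-
  1 | 0000-  (sole → essential)
  6 | -0110,0-110
  12 | 011--  (sole → essential)
  13 | -11-1,011--
  14 | 0-110,011--
  15 | -11-1,011--
  16 | -0000  (sole → essential)
  19 | 10-11  (sole → essential)
  22 | -0110,1011-
  23 | 1-111,10-11,1011-
  25 | 11-01  (sole → essential)
  29 | -11-1,11-01
  31 | -11-1,1-111
Essential prime implicants: -0000, 0000-, 011--, 10-11, 11-01
Petrick residual → -0110, -11-1
Minimum SOP uses 7 PIs: b'c'd'e' + b'cde' + bce + a'b'c'd' + a'bc + ab'de + abd'e

7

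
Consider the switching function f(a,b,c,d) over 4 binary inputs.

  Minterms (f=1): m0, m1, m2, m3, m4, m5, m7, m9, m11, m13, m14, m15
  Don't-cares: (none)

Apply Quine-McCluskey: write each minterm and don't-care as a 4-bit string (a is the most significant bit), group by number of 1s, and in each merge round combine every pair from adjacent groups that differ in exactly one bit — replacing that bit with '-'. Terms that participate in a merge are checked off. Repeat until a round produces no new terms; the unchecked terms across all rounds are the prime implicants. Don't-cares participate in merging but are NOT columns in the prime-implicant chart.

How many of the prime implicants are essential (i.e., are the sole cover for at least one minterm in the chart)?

[col 0] 0000*, 0001*, 0010*, 0011*, 0100*, 0101*, 0111*, 1001*, 1011*, 1101*, 1110*, 1111*
[col 1] -001*, -011*, -101*, -111*, 0-00*, 0-01*, 0-11*, 00-0*, 00-1*, 000-*, 001-*, 01-1*, 010-*, 1-01*, 1-11*, 10-1*, 11-1*, 111-
[col 2] --01*, --11*, -0-1*, -1-1*, 0--1*, 0-0-, 00--, 1--1*
[col 3] ---1
Prime implicants: ---1, 0-0-, 00--, 111-
PI chart (minterm → PIs covering it):
  0 | 0-0-,00--
  1 | ---1,0-0-,00--
  2 | 00--  (sole → essential)
  3 | ---1,00--
  4 | 0-0-  (sole → essential)
  5 | ---1,0-0-
  7 | ---1  (sole → essential)
  9 | ---1  (sole → essential)
  11 | ---1  (sole → essential)
  13 | ---1  (sole → essential)
  14 | 111-  (sole → essential)
  15 | ---1,111-
Essential prime implicants: ---1, 0-0-, 00--, 111-

4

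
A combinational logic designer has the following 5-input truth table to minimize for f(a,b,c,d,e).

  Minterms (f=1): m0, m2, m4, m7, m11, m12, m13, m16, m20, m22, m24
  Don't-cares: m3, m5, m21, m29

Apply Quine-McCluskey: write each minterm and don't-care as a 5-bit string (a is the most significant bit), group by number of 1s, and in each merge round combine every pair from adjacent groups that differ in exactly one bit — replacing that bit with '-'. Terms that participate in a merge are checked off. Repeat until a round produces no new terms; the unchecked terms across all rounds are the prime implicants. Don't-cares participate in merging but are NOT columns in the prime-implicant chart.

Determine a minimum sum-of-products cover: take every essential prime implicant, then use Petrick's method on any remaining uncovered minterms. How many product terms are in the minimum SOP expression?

[col 0] 00000*, 00010*, 00011*, 00100*, 00101*, 00111*, 01011*, 01100*, 01101*, 10000*, 10100*, 10101*, 10110*, 11000*, 11101*
[col 1] -0000*, -0100*, -0101*, -1101*, 0-011, 0-100*, 0-101*, 00-00*, 00-11, 000-0, 0001-, 001-1, 0010-*, 0110-*, 1-000, 1-101*, 10-00*, 101-0, 1010-*
[col 2] --101, -0-00, -010-, 0-10-
Prime implicants: --101, -0-00, -010-, 0-011, 0-10-, 00-11, 000-0, 0001-, 001-1, 1-000, 101-0
PI chart (minterm → PIs covering it):
  0 | -0-00,000-0
  2 | 000-0,0001-
  4 | -0-00,-010-,0-10-
  7 | 00-11,001-1
  11 | 0-011  (sole → essential)
  12 | 0-10-  (sole → essential)
  13 | --101,0-10-
  16 | -0-00,1-000
  20 | -0-00,-010-,101-0
  22 | 101-0  (sole → essential)
  24 | 1-000  (sole → essential)
Essential prime implicants: 0-011, 0-10-, 1-000, 101-0
Petrick residual → 00-11, 000-0
Minimum SOP uses 6 PIs: a'c'de + a'cd' + a'b'de + a'b'c'e' + ac'd'e' + ab'ce'

6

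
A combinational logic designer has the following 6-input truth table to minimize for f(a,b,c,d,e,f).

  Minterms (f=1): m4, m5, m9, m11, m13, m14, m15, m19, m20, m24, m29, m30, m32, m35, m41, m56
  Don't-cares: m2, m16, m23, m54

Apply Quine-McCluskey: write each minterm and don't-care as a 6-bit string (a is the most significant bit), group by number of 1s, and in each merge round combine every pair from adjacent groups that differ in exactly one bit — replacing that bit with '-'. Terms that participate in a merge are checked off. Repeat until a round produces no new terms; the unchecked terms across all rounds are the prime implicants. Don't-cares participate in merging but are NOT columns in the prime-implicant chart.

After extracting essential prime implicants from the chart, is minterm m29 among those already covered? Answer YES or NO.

YES

size-2^0 implicants → 000010  000100(✓)  000101(✓)  001001(✓)  001011(✓)  001101(✓)  001110(✓)  001111(✓)  010000(✓)  010011(✓)  010100(✓)  010111(✓)  011000(✓)  011101(✓)  011110(✓)  100000  100011  101001(✓)  110110  111000(✓)
size-2^1 implicants → -01001  -11000  0-0100  0-1101  0-1110  00-101  00010-  001-01(✓)  001-11(✓)  0010-1(✓)  0011-1(✓)  00111-  01-000  010-00  010-11
size-2^2 implicants → 001--1
Unchecked terms (primes): -01001, -11000, 0-0100, 0-1101, 0-1110, 00-101, 000010, 00010-, 001--1, 00111-, 01-000, 010-00, 010-11, 100000, 100011, 110110
Minterm coverage:
  m4 ⊆ 0-0100,00010-
  m5 ⊆ 00-101,00010-
  m9 ⊆ -01001,001--1
  m11 ⊆ 001--1 [E]
  m13 ⊆ 0-1101,00-101,001--1
  m14 ⊆ 0-1110,00111-
  m15 ⊆ 001--1,00111-
  m19 ⊆ 010-11 [E]
  m20 ⊆ 0-0100,010-00
  m24 ⊆ -11000,01-000
  m29 ⊆ 0-1101 [E]
  m30 ⊆ 0-1110 [E]
  m32 ⊆ 100000 [E]
  m35 ⊆ 100011 [E]
  m41 ⊆ -01001 [E]
  m56 ⊆ -11000 [E]
E = {-01001, -11000, 0-1101, 0-1110, 001--1, 010-11, 100000, 100011}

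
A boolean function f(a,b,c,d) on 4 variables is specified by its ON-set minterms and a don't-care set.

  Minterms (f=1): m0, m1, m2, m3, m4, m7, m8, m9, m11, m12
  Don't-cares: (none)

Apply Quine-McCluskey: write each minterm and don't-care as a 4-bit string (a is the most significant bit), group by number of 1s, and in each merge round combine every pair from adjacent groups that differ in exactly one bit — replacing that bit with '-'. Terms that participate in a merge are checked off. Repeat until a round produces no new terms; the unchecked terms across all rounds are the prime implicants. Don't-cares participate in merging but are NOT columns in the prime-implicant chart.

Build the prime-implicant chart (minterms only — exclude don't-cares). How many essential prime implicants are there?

4

Round 0: 0000✓ 0001✓ 0010✓ 0011✓ 0100✓ 0111✓ 1000✓ 1001✓ 1011✓ 1100✓
Round 1: -000✓ -001✓ -011✓ -100✓ 0-00✓ 0-11 00-0✓ 00-1✓ 000-✓ 001-✓ 1-00✓ 10-1✓ 100-✓
Round 2: --00 -0-1 -00- 00--
PIs = {--00, -0-1, -00-, 0-11, 00--}
Coverage chart:
  m0: --00,-00-,00--
  m1: -0-1,-00-,00--
  m2: 00-- ←essential
  m3: -0-1,0-11,00--
  m4: --00 ←essential
  m7: 0-11 ←essential
  m8: --00,-00-
  m9: -0-1,-00-
  m11: -0-1 ←essential
  m12: --00 ←essential
Essential: --00, -0-1, 0-11, 00--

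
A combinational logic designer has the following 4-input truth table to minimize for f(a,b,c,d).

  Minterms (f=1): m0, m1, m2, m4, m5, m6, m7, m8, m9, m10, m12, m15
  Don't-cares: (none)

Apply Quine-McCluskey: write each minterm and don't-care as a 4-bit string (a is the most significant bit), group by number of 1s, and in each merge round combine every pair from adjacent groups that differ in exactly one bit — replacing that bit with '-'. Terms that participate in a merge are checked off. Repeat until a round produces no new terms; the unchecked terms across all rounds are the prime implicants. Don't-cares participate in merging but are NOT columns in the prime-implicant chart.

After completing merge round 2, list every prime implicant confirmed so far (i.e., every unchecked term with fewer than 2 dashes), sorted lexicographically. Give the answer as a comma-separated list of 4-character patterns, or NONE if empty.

Round 0: 0000✓ 0001✓ 0010✓ 0100✓ 0101✓ 0110✓ 0111✓ 1000✓ 1001✓ 1010✓ 1100✓ 1111✓
Round 1: -000✓ -001✓ -010✓ -100✓ -111 0-00✓ 0-01✓ 0-10✓ 00-0✓ 000-✓ 01-0✓ 01-1✓ 010-✓ 011-✓ 1-00✓ 10-0✓ 100-✓
Round 2: --00 -0-0 -00- 0--0 0-0- 01--
PIs = {--00, -0-0, -00-, -111, 0--0, 0-0-, 01--}

-111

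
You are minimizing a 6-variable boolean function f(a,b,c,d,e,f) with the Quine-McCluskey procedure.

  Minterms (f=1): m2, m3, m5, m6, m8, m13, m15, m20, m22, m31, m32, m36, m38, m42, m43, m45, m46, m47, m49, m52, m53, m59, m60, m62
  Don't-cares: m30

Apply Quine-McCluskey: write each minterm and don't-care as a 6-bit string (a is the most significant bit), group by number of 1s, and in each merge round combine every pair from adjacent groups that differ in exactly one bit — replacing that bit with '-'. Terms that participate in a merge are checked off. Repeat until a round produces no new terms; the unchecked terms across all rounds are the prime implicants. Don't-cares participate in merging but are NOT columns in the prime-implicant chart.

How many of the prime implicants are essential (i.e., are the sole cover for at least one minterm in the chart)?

8

size-2^0 implicants → 000010(✓)  000011(✓)  000101(✓)  000110(✓)  001000  001101(✓)  001111(✓)  010100(✓)  010110(✓)  011110(✓)  011111(✓)  100000(✓)  100100(✓)  100110(✓)  101010(✓)  101011(✓)  101101(✓)  101110(✓)  101111(✓)  110001(✓)  110100(✓)  110101(✓)  111011(✓)  111100(✓)  111110(✓)
size-2^1 implicants → -00110  -01101(✓)  -01111(✓)  -10100  -11110  0-0110  0-1111  00-101  000-10  00001-  0011-1(✓)  01-110  0101-0  01111-  1-0100  1-1011  1-1110  10-110  100-00  1001-0  101-10(✓)  101-11(✓)  10101-(✓)  1011-1(✓)  10111-(✓)  11-100  110-01  11010-  1111-0
size-2^2 implicants → -011-1  101-1-
Unchecked terms (primes): -00110, -011-1, -10100, -11110, 0-0110, 0-1111, 00-101, 000-10, 00001-, 001000, 01-110, 0101-0, 01111-, 1-0100, 1-1011, 1-1110, 10-110, 100-00, 1001-0, 101-1-, 11-100, 110-01, 11010-, 1111-0
Minterm coverage:
  m2 ⊆ 000-10,00001-
  m3 ⊆ 00001- [E]
  m5 ⊆ 00-101 [E]
  m6 ⊆ -00110,0-0110,000-10
  m8 ⊆ 001000 [E]
  m13 ⊆ -011-1,00-101
  m15 ⊆ -011-1,0-1111
  m20 ⊆ -10100,0101-0
  m22 ⊆ 0-0110,01-110,0101-0
  m31 ⊆ 0-1111,01111-
  m32 ⊆ 100-00 [E]
  m36 ⊆ 1-0100,100-00,1001-0
  m38 ⊆ -00110,10-110,1001-0
  m42 ⊆ 101-1- [E]
  m43 ⊆ 1-1011,101-1-
  m45 ⊆ -011-1 [E]
  m46 ⊆ 1-1110,10-110,101-1-
  m47 ⊆ -011-1,101-1-
  m49 ⊆ 110-01 [E]
  m52 ⊆ -10100,1-0100,11-100,11010-
  m53 ⊆ 110-01,11010-
  m59 ⊆ 1-1011 [E]
  m60 ⊆ 11-100,1111-0
  m62 ⊆ -11110,1-1110,1111-0
E = {-011-1, 00-101, 00001-, 001000, 1-1011, 100-00, 101-1-, 110-01}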